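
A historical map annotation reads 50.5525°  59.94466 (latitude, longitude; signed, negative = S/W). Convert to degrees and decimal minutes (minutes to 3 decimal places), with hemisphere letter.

50° 33.150′ N, 59° 56.680′ E

φ: 50° + 0.552500 × 60 = 50° 33.15000′
Longitude: 59° + 0.944660 × 60 = 59° 56.67960′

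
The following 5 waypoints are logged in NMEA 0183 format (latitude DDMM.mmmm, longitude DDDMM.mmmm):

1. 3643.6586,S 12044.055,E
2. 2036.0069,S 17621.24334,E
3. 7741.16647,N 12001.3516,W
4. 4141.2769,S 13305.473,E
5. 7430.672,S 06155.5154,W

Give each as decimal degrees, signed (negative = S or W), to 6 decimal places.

Point 1:
  φ: split at 2 digits → 36° and 43.6586′; 36 + 43.6586/60 = 36.7276433
  hemisphere S, so the sign is −
  λ: split at 3 digits → 120° and 44.055′; 120 + 44.055/60 = 120.7342500
  E ⇒ keep positive
Point 2:
  Latitude: split at 2 digits → 20° and 36.0069′; 20 + 36.0069/60 = 20.6001150
  S ⇒ negate
  Lon: split at 3 digits → 176° and 21.24334′; 176 + 21.24334/60 = 176.3540557
  E → positive
Point 3:
  φ: split at 2 digits → 77° and 41.16647′; 77 + 41.16647/60 = 77.6861078
  N ⇒ keep positive
  Longitude: degrees = first 3 digits = 120, minutes = 1.3516; 120 + 1.3516/60 = 120.0225267
  W → negative
Point 4:
  Lat: degrees = first 2 digits = 41, minutes = 41.2769; 41 + 41.2769/60 = 41.6879483
  S ⇒ negate
  Lon: split at 3 digits → 133° and 5.473′; 133 + 5.473/60 = 133.0912167
  E → positive
Point 5:
  Latitude: degrees = first 2 digits = 74, minutes = 30.672; 74 + 30.672/60 = 74.5112000
  S → negative
  Longitude: split at 3 digits → 061° and 55.5154′; 61 + 55.5154/60 = 61.9252567
  hemisphere W, so the sign is −

1. -36.727643, 120.734250
2. -20.600115, 176.354056
3. 77.686108, -120.022527
4. -41.687948, 133.091217
5. -74.511200, -61.925257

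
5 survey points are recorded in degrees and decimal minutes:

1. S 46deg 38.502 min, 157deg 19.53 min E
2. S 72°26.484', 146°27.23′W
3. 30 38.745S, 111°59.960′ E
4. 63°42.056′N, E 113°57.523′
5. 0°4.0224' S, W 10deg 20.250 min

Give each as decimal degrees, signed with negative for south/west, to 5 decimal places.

Point 1:
  φ: 46 + 38.502/60 = 46.641700
  S → negative
  Lon: 19.53′ = 0.325500°; total 157.325500
  E → positive
Point 2:
  Lat: 72 + 26.484/60 = 72.441400
  S ⇒ negate
  Lon: 146 + 27.23/60 = 146.453833
  W ⇒ negate
Point 3:
  φ: 38.745′ = 0.645750°; total 30.645750
  S ⇒ negate
  Lon: 59.96′ = 0.999333°; total 111.999333
  E → positive
Point 4:
  Lat: 42.056′ = 0.700933°; total 63.700933
  N → positive
  λ: 113 + 57.523/60 = 113.958717
  E ⇒ keep positive
Point 5:
  Latitude: 0 + 4.0224/60 = 0.067040
  S ⇒ negate
  Lon: 10 + 20.25/60 = 10.337500
  hemisphere W, so the sign is −

1. -46.64170, 157.32550
2. -72.44140, -146.45383
3. -30.64575, 111.99933
4. 63.70093, 113.95872
5. -0.06704, -10.33750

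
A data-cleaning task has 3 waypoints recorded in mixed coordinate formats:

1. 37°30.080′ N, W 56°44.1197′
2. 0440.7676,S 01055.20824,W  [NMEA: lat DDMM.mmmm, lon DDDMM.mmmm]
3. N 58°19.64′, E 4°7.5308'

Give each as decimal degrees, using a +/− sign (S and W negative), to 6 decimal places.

Point 1:
  φ: 30.08′ = 0.501333°; total 37.5013333
  N → positive
  Lon: 44.1197′ = 0.735328°; total 56.7353283
  hemisphere W, so the sign is −
Point 2:
  Latitude: split at 2 digits → 04° and 40.7676′; 4 + 40.7676/60 = 4.6794600
  S ⇒ negate
  Longitude: degrees = first 3 digits = 10, minutes = 55.20824; 10 + 55.20824/60 = 10.9201373
  W ⇒ negate
Point 3:
  Latitude: 19.64′ = 0.327333°; total 58.3273333
  N ⇒ keep positive
  Lon: 7.5308′ = 0.125513°; total 4.1255133
  E → positive

1. 37.501333, -56.735328
2. -4.679460, -10.920137
3. 58.327333, 4.125513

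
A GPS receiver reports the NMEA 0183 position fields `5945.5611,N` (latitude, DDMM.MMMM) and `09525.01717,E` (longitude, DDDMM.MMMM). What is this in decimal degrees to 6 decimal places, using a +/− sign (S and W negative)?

Lat: split at 2 digits → 59° and 45.5611′; 59 + 45.5611/60 = 59.7593517
N → positive
λ: split at 3 digits → 095° and 25.01717′; 95 + 25.01717/60 = 95.4169528
E → positive

59.759352, 95.416953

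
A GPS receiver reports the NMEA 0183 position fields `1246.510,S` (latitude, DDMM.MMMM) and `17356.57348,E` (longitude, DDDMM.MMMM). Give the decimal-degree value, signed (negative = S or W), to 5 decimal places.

Lat: degrees = first 2 digits = 12, minutes = 46.51; 12 + 46.51/60 = 12.775167
hemisphere S, so the sign is −
λ: split at 3 digits → 173° and 56.57348′; 173 + 56.57348/60 = 173.942891
E → positive

-12.77517, 173.94289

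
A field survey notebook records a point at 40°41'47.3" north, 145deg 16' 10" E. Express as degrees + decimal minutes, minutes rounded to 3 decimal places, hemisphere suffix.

40° 41.788′ N, 145° 16.167′ E

φ: seconds/60 = 0.78833; minutes = 41 + 0.78833 = 41.78833
λ: seconds/60 = 0.16667; minutes = 16 + 0.16667 = 16.16667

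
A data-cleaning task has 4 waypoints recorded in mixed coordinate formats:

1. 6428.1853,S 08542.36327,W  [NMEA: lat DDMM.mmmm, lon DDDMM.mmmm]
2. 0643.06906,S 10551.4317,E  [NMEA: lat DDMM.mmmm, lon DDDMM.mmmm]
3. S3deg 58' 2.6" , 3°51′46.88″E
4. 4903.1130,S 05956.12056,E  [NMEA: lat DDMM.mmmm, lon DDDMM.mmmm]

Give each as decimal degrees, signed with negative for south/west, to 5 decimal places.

1. -64.46976, -85.70605
2. -6.71782, 105.85720
3. -3.96739, 3.86302
4. -49.05188, 59.93534

Point 1:
  φ: split at 2 digits → 64° and 28.1853′; 64 + 28.1853/60 = 64.469755
  S → negative
  Lon: split at 3 digits → 085° and 42.36327′; 85 + 42.36327/60 = 85.706055
  W → negative
Point 2:
  Lat: split at 2 digits → 06° and 43.06906′; 6 + 43.06906/60 = 6.717818
  S → negative
  Lon: split at 3 digits → 105° and 51.4317′; 105 + 51.4317/60 = 105.857195
  E ⇒ keep positive
Point 3:
  Latitude: 58′ + 2.6″ = 58.04333′; 3 + 58.04333/60 = 3.967389
  S ⇒ negate
  Longitude: 3 + 51/60 + 46.88/3600 = 3.863022
  E ⇒ keep positive
Point 4:
  Lat: degrees = first 2 digits = 49, minutes = 3.113; 49 + 3.113/60 = 49.051883
  hemisphere S, so the sign is −
  λ: degrees = first 3 digits = 59, minutes = 56.12056; 59 + 56.12056/60 = 59.935343
  E → positive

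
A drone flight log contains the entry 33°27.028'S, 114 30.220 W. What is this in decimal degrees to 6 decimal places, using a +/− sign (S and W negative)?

-33.450467, -114.503667

Lat: 33 + 27.028/60 = 33.4504667
hemisphere S, so the sign is −
Longitude: 30.22′ = 0.503667°; total 114.5036667
W ⇒ negate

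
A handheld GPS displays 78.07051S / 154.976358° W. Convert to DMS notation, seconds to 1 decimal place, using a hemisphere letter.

78°04′13.8″ S, 154°58′34.9″ W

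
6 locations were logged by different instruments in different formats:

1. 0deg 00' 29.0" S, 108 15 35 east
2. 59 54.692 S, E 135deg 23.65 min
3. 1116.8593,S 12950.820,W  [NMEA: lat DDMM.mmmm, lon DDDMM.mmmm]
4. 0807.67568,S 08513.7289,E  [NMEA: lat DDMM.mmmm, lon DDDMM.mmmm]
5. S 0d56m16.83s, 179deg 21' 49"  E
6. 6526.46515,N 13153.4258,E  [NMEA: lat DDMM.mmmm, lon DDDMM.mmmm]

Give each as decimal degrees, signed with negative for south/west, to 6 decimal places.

Point 1:
  Lat: 0 + 0/60 + 29/3600 = 0.0080556
  S → negative
  λ: 108° + 15/60 + 35/3600 = 108 + 0.250000 + 0.009722 = 108.2597222
  E ⇒ keep positive
Point 2:
  Lat: 59 + 54.692/60 = 59.9115333
  S ⇒ negate
  Longitude: 23.65′ = 0.394167°; total 135.3941667
  E → positive
Point 3:
  φ: degrees = first 2 digits = 11, minutes = 16.8593; 11 + 16.8593/60 = 11.2809883
  hemisphere S, so the sign is −
  Lon: degrees = first 3 digits = 129, minutes = 50.82; 129 + 50.82/60 = 129.8470000
  W ⇒ negate
Point 4:
  Latitude: split at 2 digits → 08° and 7.67568′; 8 + 7.67568/60 = 8.1279280
  hemisphere S, so the sign is −
  λ: degrees = first 3 digits = 85, minutes = 13.7289; 85 + 13.7289/60 = 85.2288150
  E ⇒ keep positive
Point 5:
  Latitude: 0 + 56/60 + 16.83/3600 = 0.9380083
  S ⇒ negate
  Lon: 179° + 21/60 + 49/3600 = 179 + 0.350000 + 0.013611 = 179.3636111
  E → positive
Point 6:
  φ: split at 2 digits → 65° and 26.46515′; 65 + 26.46515/60 = 65.4410858
  N ⇒ keep positive
  λ: degrees = first 3 digits = 131, minutes = 53.4258; 131 + 53.4258/60 = 131.8904300
  E ⇒ keep positive

1. -0.008056, 108.259722
2. -59.911533, 135.394167
3. -11.280988, -129.847000
4. -8.127928, 85.228815
5. -0.938008, 179.363611
6. 65.441086, 131.890430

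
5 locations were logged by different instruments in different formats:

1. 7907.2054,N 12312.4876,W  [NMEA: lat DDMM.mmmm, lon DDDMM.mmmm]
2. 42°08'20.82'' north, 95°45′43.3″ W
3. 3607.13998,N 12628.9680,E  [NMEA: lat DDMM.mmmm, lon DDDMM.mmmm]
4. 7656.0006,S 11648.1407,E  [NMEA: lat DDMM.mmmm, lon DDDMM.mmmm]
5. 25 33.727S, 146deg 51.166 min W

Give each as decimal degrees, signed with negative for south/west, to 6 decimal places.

1. 79.120090, -123.208127
2. 42.139117, -95.762028
3. 36.119000, 126.482800
4. -76.933343, 116.802345
5. -25.562117, -146.852767

Point 1:
  Lat: degrees = first 2 digits = 79, minutes = 7.2054; 79 + 7.2054/60 = 79.1200900
  N ⇒ keep positive
  λ: split at 3 digits → 123° and 12.4876′; 123 + 12.4876/60 = 123.2081267
  hemisphere W, so the sign is −
Point 2:
  φ: 8′ + 20.82″ = 8.34700′; 42 + 8.34700/60 = 42.1391167
  N ⇒ keep positive
  λ: 45′ + 43.3″ = 45.72167′; 95 + 45.72167/60 = 95.7620278
  W → negative
Point 3:
  φ: degrees = first 2 digits = 36, minutes = 7.13998; 36 + 7.13998/60 = 36.1189997
  N ⇒ keep positive
  Longitude: degrees = first 3 digits = 126, minutes = 28.968; 126 + 28.968/60 = 126.4828000
  E → positive
Point 4:
  Lat: degrees = first 2 digits = 76, minutes = 56.0006; 76 + 56.0006/60 = 76.9333433
  hemisphere S, so the sign is −
  Longitude: split at 3 digits → 116° and 48.1407′; 116 + 48.1407/60 = 116.8023450
  E ⇒ keep positive
Point 5:
  φ: 25 + 33.727/60 = 25.5621167
  S ⇒ negate
  Longitude: 51.166′ = 0.852767°; total 146.8527667
  W → negative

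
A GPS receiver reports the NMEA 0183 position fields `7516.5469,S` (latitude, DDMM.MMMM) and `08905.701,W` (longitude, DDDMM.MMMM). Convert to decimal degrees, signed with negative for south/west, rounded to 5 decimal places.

Latitude: split at 2 digits → 75° and 16.5469′; 75 + 16.5469/60 = 75.275782
S → negative
Lon: degrees = first 3 digits = 89, minutes = 5.701; 89 + 5.701/60 = 89.095017
hemisphere W, so the sign is −

-75.27578, -89.09502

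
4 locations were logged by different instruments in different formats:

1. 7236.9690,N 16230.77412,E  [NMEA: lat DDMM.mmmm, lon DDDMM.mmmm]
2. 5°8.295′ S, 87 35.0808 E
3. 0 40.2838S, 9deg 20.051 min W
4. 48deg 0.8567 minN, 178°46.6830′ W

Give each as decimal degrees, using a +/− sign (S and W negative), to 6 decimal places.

Point 1:
  φ: split at 2 digits → 72° and 36.969′; 72 + 36.969/60 = 72.6161500
  N → positive
  λ: degrees = first 3 digits = 162, minutes = 30.77412; 162 + 30.77412/60 = 162.5129020
  E → positive
Point 2:
  φ: 5 + 8.295/60 = 5.1382500
  hemisphere S, so the sign is −
  Longitude: 35.0808′ = 0.584680°; total 87.5846800
  E → positive
Point 3:
  Lat: 40.2838′ = 0.671397°; total 0.6713967
  S ⇒ negate
  Longitude: 9 + 20.051/60 = 9.3341833
  hemisphere W, so the sign is −
Point 4:
  Latitude: 48 + 0.8567/60 = 48.0142783
  N → positive
  Lon: 46.683′ = 0.778050°; total 178.7780500
  hemisphere W, so the sign is −

1. 72.616150, 162.512902
2. -5.138250, 87.584680
3. -0.671397, -9.334183
4. 48.014278, -178.778050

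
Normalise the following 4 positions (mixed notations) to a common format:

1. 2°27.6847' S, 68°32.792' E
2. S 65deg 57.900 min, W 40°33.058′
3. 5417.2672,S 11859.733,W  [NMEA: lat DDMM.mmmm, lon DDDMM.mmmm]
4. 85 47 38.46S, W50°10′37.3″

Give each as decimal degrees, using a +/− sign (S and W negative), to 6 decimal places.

1. -2.461412, 68.546533
2. -65.965000, -40.550967
3. -54.287787, -118.995550
4. -85.794017, -50.177028

Point 1:
  Lat: 27.6847′ = 0.461412°; total 2.4614117
  S → negative
  Lon: 68 + 32.792/60 = 68.5465333
  E → positive
Point 2:
  φ: 57.9′ = 0.965000°; total 65.9650000
  S ⇒ negate
  Longitude: 33.058′ = 0.550967°; total 40.5509667
  W → negative
Point 3:
  Lat: degrees = first 2 digits = 54, minutes = 17.2672; 54 + 17.2672/60 = 54.2877867
  hemisphere S, so the sign is −
  λ: split at 3 digits → 118° and 59.733′; 118 + 59.733/60 = 118.9955500
  hemisphere W, so the sign is −
Point 4:
  φ: 47′ + 38.46″ = 47.64100′; 85 + 47.64100/60 = 85.7940167
  hemisphere S, so the sign is −
  Lon: 10′ + 37.3″ = 10.62167′; 50 + 10.62167/60 = 50.1770278
  hemisphere W, so the sign is −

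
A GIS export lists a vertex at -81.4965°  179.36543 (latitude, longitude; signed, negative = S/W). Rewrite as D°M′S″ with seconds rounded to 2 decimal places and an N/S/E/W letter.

Latitude is negative → S; |value| = 81.496500
Latitude: whole degrees 81; 29.79000′ → 29′ and 47.4000″
Longitude: whole degrees 179; 21.92580′ → 21′ and 55.5480″

81°29′47.40″ S, 179°21′55.55″ E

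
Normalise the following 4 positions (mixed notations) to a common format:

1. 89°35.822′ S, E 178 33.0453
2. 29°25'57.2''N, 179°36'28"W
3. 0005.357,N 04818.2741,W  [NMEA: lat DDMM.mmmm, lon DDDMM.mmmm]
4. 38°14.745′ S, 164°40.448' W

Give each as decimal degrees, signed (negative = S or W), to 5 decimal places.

Point 1:
  φ: 89 + 35.822/60 = 89.597033
  S ⇒ negate
  Longitude: 33.0453′ = 0.550755°; total 178.550755
  E → positive
Point 2:
  Lat: 25′ + 57.2″ = 25.95333′; 29 + 25.95333/60 = 29.432556
  N ⇒ keep positive
  Longitude: 179 + 36/60 + 28/3600 = 179.607778
  hemisphere W, so the sign is −
Point 3:
  Lat: degrees = first 2 digits = 0, minutes = 5.357; 0 + 5.357/60 = 0.089283
  N → positive
  Longitude: split at 3 digits → 048° and 18.2741′; 48 + 18.2741/60 = 48.304568
  W → negative
Point 4:
  φ: 38 + 14.745/60 = 38.245750
  S → negative
  λ: 40.448′ = 0.674133°; total 164.674133
  W ⇒ negate

1. -89.59703, 178.55076
2. 29.43256, -179.60778
3. 0.08928, -48.30457
4. -38.24575, -164.67413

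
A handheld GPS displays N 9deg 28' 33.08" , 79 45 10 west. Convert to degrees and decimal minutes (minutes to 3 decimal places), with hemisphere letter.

φ: seconds/60 = 0.55133; minutes = 28 + 0.55133 = 28.55133
Lon: seconds/60 = 0.16667; minutes = 45 + 0.16667 = 45.16667

9° 28.551′ N, 79° 45.167′ W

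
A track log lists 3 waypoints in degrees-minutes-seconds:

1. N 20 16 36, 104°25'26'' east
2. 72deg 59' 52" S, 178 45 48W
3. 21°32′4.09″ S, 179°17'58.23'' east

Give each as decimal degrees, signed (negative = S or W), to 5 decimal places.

Point 1:
  Latitude: 16′ + 36″ = 16.60000′; 20 + 16.60000/60 = 20.276667
  N ⇒ keep positive
  λ: 25′ + 26″ = 25.43333′; 104 + 25.43333/60 = 104.423889
  E → positive
Point 2:
  Lat: 59′ + 52″ = 59.86667′; 72 + 59.86667/60 = 72.997778
  S ⇒ negate
  Longitude: 178° + 45/60 + 48/3600 = 178 + 0.750000 + 0.013333 = 178.763333
  hemisphere W, so the sign is −
Point 3:
  Lat: 21 + 32/60 + 4.09/3600 = 21.534469
  hemisphere S, so the sign is −
  λ: 179° + 17/60 + 58.23/3600 = 179 + 0.283333 + 0.016175 = 179.299508
  E → positive

1. 20.27667, 104.42389
2. -72.99778, -178.76333
3. -21.53447, 179.29951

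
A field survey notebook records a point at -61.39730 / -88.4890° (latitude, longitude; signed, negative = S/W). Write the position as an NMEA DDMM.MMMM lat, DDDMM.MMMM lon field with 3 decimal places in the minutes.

6123.838,S / 08829.340,W

Latitude is negative → S; |value| = 61.397300
Lat: fractional part 0.397300 → 23.83800 minutes
Longitude is negative → W; |value| = 88.489000
Lon: minutes = (88.489000 − 88) × 60 = 29.34000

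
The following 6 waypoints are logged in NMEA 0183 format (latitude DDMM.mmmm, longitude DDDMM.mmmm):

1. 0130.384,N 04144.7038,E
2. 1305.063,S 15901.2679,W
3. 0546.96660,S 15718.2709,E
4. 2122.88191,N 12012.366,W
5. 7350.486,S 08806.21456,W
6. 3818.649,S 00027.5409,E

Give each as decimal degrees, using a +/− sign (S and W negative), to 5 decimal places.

1. 1.50640, 41.74506
2. -13.08438, -159.02113
3. -5.78278, 157.30452
4. 21.38137, -120.20610
5. -73.84143, -88.10358
6. -38.31082, 0.45902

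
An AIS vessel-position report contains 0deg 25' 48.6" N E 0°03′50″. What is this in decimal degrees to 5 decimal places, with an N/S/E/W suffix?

0.43017° N, 0.06389° E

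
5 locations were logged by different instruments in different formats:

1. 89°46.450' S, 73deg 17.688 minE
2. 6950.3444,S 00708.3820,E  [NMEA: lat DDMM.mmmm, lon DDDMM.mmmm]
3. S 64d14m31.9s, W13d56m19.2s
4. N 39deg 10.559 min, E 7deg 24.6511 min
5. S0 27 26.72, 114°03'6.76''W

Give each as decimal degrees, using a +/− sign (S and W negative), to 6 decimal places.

Point 1:
  Lat: 46.45′ = 0.774167°; total 89.7741667
  S → negative
  Longitude: 17.688′ = 0.294800°; total 73.2948000
  E → positive
Point 2:
  Lat: split at 2 digits → 69° and 50.3444′; 69 + 50.3444/60 = 69.8390733
  hemisphere S, so the sign is −
  λ: split at 3 digits → 007° and 8.382′; 7 + 8.382/60 = 7.1397000
  E → positive
Point 3:
  Latitude: 14′ + 31.9″ = 14.53167′; 64 + 14.53167/60 = 64.2421944
  hemisphere S, so the sign is −
  Longitude: 56′ + 19.2″ = 56.32000′; 13 + 56.32000/60 = 13.9386667
  hemisphere W, so the sign is −
Point 4:
  φ: 39 + 10.559/60 = 39.1759833
  N ⇒ keep positive
  λ: 24.6511′ = 0.410852°; total 7.4108517
  E ⇒ keep positive
Point 5:
  Lat: 0° + 27/60 + 26.72/3600 = 0 + 0.450000 + 0.007422 = 0.4574222
  hemisphere S, so the sign is −
  Lon: 3′ + 6.76″ = 3.11267′; 114 + 3.11267/60 = 114.0518778
  hemisphere W, so the sign is −

1. -89.774167, 73.294800
2. -69.839073, 7.139700
3. -64.242194, -13.938667
4. 39.175983, 7.410852
5. -0.457422, -114.051878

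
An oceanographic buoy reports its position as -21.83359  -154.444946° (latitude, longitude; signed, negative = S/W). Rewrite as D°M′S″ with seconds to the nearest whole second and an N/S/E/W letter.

Latitude is negative → S; |value| = 21.833590
Lat: whole degrees 21; 50.01540′ → 50′ and 0.92″
Longitude is negative → W; |value| = 154.444946
Lon: 0.444946 × 60 = 26.69676′ → 26′, remainder × 60 = 41.81″

21°50′1″ S, 154°26′42″ W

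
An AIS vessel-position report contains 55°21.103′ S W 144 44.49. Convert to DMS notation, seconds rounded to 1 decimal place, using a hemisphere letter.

55°21′6.2″ S, 144°44′29.4″ W

Latitude: 21.10300′ → 21′ and 0.10300 × 60 = 6.180″
Lon: fractional minutes 0.49000 × 60 = 29.400″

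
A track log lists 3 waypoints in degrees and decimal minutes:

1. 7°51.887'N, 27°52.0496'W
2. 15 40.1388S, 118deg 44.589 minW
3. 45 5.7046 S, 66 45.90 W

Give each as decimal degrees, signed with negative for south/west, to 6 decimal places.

Point 1:
  φ: 51.887′ = 0.864783°; total 7.8647833
  N → positive
  Longitude: 27 + 52.0496/60 = 27.8674933
  W → negative
Point 2:
  Latitude: 40.1388′ = 0.668980°; total 15.6689800
  S ⇒ negate
  Lon: 44.589′ = 0.743150°; total 118.7431500
  W ⇒ negate
Point 3:
  φ: 5.7046′ = 0.095077°; total 45.0950767
  S ⇒ negate
  λ: 45.9′ = 0.765000°; total 66.7650000
  W → negative

1. 7.864783, -27.867493
2. -15.668980, -118.743150
3. -45.095077, -66.765000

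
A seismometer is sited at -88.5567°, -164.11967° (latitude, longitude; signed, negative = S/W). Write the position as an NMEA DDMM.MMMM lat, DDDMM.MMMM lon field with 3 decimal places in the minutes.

8833.402,S / 16407.180,W

Latitude is negative → S; |value| = 88.556700
Lat: fractional part 0.556700 → 33.40200 minutes
Longitude is negative → W; |value| = 164.119670
Longitude: minutes = (164.119670 − 164) × 60 = 7.18020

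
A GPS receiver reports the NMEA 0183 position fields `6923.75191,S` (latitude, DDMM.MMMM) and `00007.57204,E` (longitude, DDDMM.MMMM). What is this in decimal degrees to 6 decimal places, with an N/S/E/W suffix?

69.395865° S, 0.126201° E

Lat: split at 2 digits → 69° and 23.75191′; 69 + 23.75191/60 = 69.3958652
Longitude: degrees = first 3 digits = 0, minutes = 7.57204; 0 + 7.57204/60 = 0.1262007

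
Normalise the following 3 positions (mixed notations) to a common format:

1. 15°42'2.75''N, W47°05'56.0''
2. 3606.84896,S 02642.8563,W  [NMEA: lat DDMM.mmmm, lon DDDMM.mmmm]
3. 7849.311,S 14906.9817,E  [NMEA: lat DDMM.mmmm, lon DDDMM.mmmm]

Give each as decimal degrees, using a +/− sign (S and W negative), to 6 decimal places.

Point 1:
  Lat: 15 + 42/60 + 2.75/3600 = 15.7007639
  N → positive
  Longitude: 47 + 5/60 + 56/3600 = 47.0988889
  hemisphere W, so the sign is −
Point 2:
  Latitude: degrees = first 2 digits = 36, minutes = 6.84896; 36 + 6.84896/60 = 36.1141493
  hemisphere S, so the sign is −
  Lon: split at 3 digits → 026° and 42.8563′; 26 + 42.8563/60 = 26.7142717
  W → negative
Point 3:
  Latitude: split at 2 digits → 78° and 49.311′; 78 + 49.311/60 = 78.8218500
  hemisphere S, so the sign is −
  Longitude: split at 3 digits → 149° and 6.9817′; 149 + 6.9817/60 = 149.1163617
  E ⇒ keep positive

1. 15.700764, -47.098889
2. -36.114149, -26.714272
3. -78.821850, 149.116362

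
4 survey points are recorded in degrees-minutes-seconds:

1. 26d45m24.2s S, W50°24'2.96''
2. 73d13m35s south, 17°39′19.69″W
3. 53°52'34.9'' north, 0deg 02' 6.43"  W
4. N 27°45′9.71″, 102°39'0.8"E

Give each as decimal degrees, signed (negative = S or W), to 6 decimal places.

1. -26.756722, -50.400822
2. -73.226389, -17.655469
3. 53.876361, -0.035119
4. 27.752697, 102.650222

Point 1:
  Latitude: 26 + 45/60 + 24.2/3600 = 26.7567222
  hemisphere S, so the sign is −
  Longitude: 24′ + 2.96″ = 24.04933′; 50 + 24.04933/60 = 50.4008222
  W → negative
Point 2:
  φ: 13′ + 35″ = 13.58333′; 73 + 13.58333/60 = 73.2263889
  S ⇒ negate
  Longitude: 17° + 39/60 + 19.69/3600 = 17 + 0.650000 + 0.005469 = 17.6554694
  W ⇒ negate
Point 3:
  Lat: 53 + 52/60 + 34.9/3600 = 53.8763611
  N → positive
  Longitude: 0 + 2/60 + 6.43/3600 = 0.0351194
  W → negative
Point 4:
  φ: 27 + 45/60 + 9.71/3600 = 27.7526972
  N → positive
  λ: 102° + 39/60 + 0.8/3600 = 102 + 0.650000 + 0.000222 = 102.6502222
  E → positive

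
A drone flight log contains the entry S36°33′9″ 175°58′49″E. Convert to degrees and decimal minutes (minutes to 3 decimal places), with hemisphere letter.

Latitude: seconds/60 = 0.15000; minutes = 33 + 0.15000 = 33.15000
Longitude: seconds/60 = 0.81667; minutes = 58 + 0.81667 = 58.81667

36° 33.150′ S, 175° 58.817′ E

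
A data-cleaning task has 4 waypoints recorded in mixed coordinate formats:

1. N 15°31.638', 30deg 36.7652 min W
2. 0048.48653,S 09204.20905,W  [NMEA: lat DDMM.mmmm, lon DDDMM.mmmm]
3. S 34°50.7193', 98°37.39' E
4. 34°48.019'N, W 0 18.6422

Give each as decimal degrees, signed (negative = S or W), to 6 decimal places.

Point 1:
  Latitude: 15 + 31.638/60 = 15.5273000
  N ⇒ keep positive
  Lon: 30 + 36.7652/60 = 30.6127533
  hemisphere W, so the sign is −
Point 2:
  φ: degrees = first 2 digits = 0, minutes = 48.48653; 0 + 48.48653/60 = 0.8081088
  S → negative
  λ: split at 3 digits → 092° and 4.20905′; 92 + 4.20905/60 = 92.0701508
  W → negative
Point 3:
  Lat: 34 + 50.7193/60 = 34.8453217
  hemisphere S, so the sign is −
  Lon: 37.39′ = 0.623167°; total 98.6231667
  E → positive
Point 4:
  Lat: 48.019′ = 0.800317°; total 34.8003167
  N ⇒ keep positive
  λ: 0 + 18.6422/60 = 0.3107033
  W ⇒ negate

1. 15.527300, -30.612753
2. -0.808109, -92.070151
3. -34.845322, 98.623167
4. 34.800317, -0.310703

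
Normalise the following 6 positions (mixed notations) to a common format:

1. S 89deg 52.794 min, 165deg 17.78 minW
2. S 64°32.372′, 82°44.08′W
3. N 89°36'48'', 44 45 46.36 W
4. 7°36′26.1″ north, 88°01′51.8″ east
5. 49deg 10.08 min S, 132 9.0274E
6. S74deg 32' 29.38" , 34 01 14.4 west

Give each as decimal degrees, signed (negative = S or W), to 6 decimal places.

Point 1:
  φ: 89 + 52.794/60 = 89.8799000
  hemisphere S, so the sign is −
  Lon: 17.78′ = 0.296333°; total 165.2963333
  W ⇒ negate
Point 2:
  Latitude: 32.372′ = 0.539533°; total 64.5395333
  hemisphere S, so the sign is −
  Lon: 82 + 44.08/60 = 82.7346667
  W → negative
Point 3:
  Lat: 36′ + 48″ = 36.80000′; 89 + 36.80000/60 = 89.6133333
  N ⇒ keep positive
  Longitude: 44 + 45/60 + 46.36/3600 = 44.7628778
  W → negative
Point 4:
  Latitude: 36′ + 26.1″ = 36.43500′; 7 + 36.43500/60 = 7.6072500
  N → positive
  Longitude: 1′ + 51.8″ = 1.86333′; 88 + 1.86333/60 = 88.0310556
  E ⇒ keep positive
Point 5:
  Lat: 10.08′ = 0.168000°; total 49.1680000
  S → negative
  λ: 132 + 9.0274/60 = 132.1504567
  E ⇒ keep positive
Point 6:
  Lat: 32′ + 29.38″ = 32.48967′; 74 + 32.48967/60 = 74.5414944
  S ⇒ negate
  λ: 34 + 1/60 + 14.4/3600 = 34.0206667
  hemisphere W, so the sign is −

1. -89.879900, -165.296333
2. -64.539533, -82.734667
3. 89.613333, -44.762878
4. 7.607250, 88.031056
5. -49.168000, 132.150457
6. -74.541494, -34.020667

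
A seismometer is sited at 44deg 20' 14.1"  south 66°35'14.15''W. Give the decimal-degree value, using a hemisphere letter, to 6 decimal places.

Latitude: 44 + 20/60 + 14.1/3600 = 44.3372500
Longitude: 66 + 35/60 + 14.15/3600 = 66.5872639

44.337250° S, 66.587264° W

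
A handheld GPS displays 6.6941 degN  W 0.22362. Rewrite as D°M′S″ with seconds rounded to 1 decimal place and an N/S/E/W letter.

Latitude: whole degrees 6; 41.64600′ → 41′ and 38.760″
Longitude: whole degrees 0; 13.41720′ → 13′ and 25.032″

6°41′38.8″ N, 0°13′25.0″ W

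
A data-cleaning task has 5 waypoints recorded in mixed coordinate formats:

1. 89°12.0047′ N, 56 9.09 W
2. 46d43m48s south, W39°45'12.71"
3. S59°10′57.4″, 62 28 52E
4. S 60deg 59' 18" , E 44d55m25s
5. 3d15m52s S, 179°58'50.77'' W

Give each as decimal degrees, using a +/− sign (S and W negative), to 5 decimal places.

Point 1:
  Latitude: 89 + 12.0047/60 = 89.200078
  N → positive
  Longitude: 56 + 9.09/60 = 56.151500
  W → negative
Point 2:
  Lat: 46° + 43/60 + 48/3600 = 46 + 0.716667 + 0.013333 = 46.730000
  hemisphere S, so the sign is −
  λ: 45′ + 12.71″ = 45.21183′; 39 + 45.21183/60 = 39.753531
  hemisphere W, so the sign is −
Point 3:
  Lat: 10′ + 57.4″ = 10.95667′; 59 + 10.95667/60 = 59.182611
  S → negative
  Lon: 62 + 28/60 + 52/3600 = 62.481111
  E ⇒ keep positive
Point 4:
  φ: 60 + 59/60 + 18/3600 = 60.988333
  S ⇒ negate
  λ: 44 + 55/60 + 25/3600 = 44.923611
  E → positive
Point 5:
  φ: 15′ + 52″ = 15.86667′; 3 + 15.86667/60 = 3.264444
  S → negative
  Longitude: 179° + 58/60 + 50.77/3600 = 179 + 0.966667 + 0.014103 = 179.980769
  W ⇒ negate

1. 89.20008, -56.15150
2. -46.73000, -39.75353
3. -59.18261, 62.48111
4. -60.98833, 44.92361
5. -3.26444, -179.98077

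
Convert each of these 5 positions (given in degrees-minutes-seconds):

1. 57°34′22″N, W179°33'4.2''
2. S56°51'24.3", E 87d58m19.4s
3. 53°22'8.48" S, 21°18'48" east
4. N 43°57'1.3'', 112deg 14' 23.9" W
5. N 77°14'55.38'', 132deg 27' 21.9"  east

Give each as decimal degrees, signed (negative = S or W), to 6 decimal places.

1. 57.572778, -179.551167
2. -56.856750, 87.972056
3. -53.369022, 21.313333
4. 43.950361, -112.239972
5. 77.248717, 132.456083

Point 1:
  φ: 57° + 34/60 + 22/3600 = 57 + 0.566667 + 0.006111 = 57.5727778
  N → positive
  λ: 179 + 33/60 + 4.2/3600 = 179.5511667
  W → negative
Point 2:
  φ: 51′ + 24.3″ = 51.40500′; 56 + 51.40500/60 = 56.8567500
  S → negative
  λ: 87 + 58/60 + 19.4/3600 = 87.9720556
  E → positive
Point 3:
  φ: 53° + 22/60 + 8.48/3600 = 53 + 0.366667 + 0.002356 = 53.3690222
  S ⇒ negate
  Lon: 21 + 18/60 + 48/3600 = 21.3133333
  E → positive
Point 4:
  Latitude: 43 + 57/60 + 1.3/3600 = 43.9503611
  N → positive
  λ: 112° + 14/60 + 23.9/3600 = 112 + 0.233333 + 0.006639 = 112.2399722
  hemisphere W, so the sign is −
Point 5:
  Lat: 14′ + 55.38″ = 14.92300′; 77 + 14.92300/60 = 77.2487167
  N → positive
  Longitude: 132 + 27/60 + 21.9/3600 = 132.4560833
  E → positive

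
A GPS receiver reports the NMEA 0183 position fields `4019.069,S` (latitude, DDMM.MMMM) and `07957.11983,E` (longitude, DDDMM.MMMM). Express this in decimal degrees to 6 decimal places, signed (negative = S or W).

-40.317817, 79.951997

φ: split at 2 digits → 40° and 19.069′; 40 + 19.069/60 = 40.3178167
hemisphere S, so the sign is −
Lon: split at 3 digits → 079° and 57.11983′; 79 + 57.11983/60 = 79.9519972
E ⇒ keep positive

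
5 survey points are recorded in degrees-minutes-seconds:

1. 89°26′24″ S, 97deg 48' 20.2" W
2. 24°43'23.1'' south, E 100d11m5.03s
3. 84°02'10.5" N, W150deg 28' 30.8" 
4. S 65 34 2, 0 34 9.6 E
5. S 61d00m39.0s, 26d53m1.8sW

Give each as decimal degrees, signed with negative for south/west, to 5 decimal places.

Point 1:
  φ: 26′ + 24″ = 26.40000′; 89 + 26.40000/60 = 89.440000
  S ⇒ negate
  λ: 97 + 48/60 + 20.2/3600 = 97.805611
  hemisphere W, so the sign is −
Point 2:
  φ: 43′ + 23.1″ = 43.38500′; 24 + 43.38500/60 = 24.723083
  S ⇒ negate
  λ: 100 + 11/60 + 5.03/3600 = 100.184731
  E → positive
Point 3:
  Lat: 2′ + 10.5″ = 2.17500′; 84 + 2.17500/60 = 84.036250
  N ⇒ keep positive
  Lon: 150° + 28/60 + 30.8/3600 = 150 + 0.466667 + 0.008556 = 150.475222
  W → negative
Point 4:
  φ: 65 + 34/60 + 2/3600 = 65.567222
  S ⇒ negate
  λ: 34′ + 9.6″ = 34.16000′; 0 + 34.16000/60 = 0.569333
  E → positive
Point 5:
  φ: 0′ + 39″ = 0.65000′; 61 + 0.65000/60 = 61.010833
  S ⇒ negate
  Longitude: 53′ + 1.8″ = 53.03000′; 26 + 53.03000/60 = 26.883833
  hemisphere W, so the sign is −

1. -89.44000, -97.80561
2. -24.72308, 100.18473
3. 84.03625, -150.47522
4. -65.56722, 0.56933
5. -61.01083, -26.88383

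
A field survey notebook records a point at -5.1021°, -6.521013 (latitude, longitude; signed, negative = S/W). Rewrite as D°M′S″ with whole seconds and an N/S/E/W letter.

5°06′8″ S, 6°31′16″ W

Latitude is negative → S; |value| = 5.102100
Lat: whole degrees 5; 6.12600′ → 6′ and 7.56″
Longitude is negative → W; |value| = 6.521013
Lon: whole degrees 6; 31.26078′ → 31′ and 15.65″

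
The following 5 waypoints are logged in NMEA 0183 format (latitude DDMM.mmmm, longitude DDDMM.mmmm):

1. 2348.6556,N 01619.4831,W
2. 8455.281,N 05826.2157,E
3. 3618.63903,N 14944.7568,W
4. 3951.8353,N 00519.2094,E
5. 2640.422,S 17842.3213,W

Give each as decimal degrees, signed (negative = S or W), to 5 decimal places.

Point 1:
  Latitude: degrees = first 2 digits = 23, minutes = 48.6556; 23 + 48.6556/60 = 23.810927
  N → positive
  Lon: degrees = first 3 digits = 16, minutes = 19.4831; 16 + 19.4831/60 = 16.324718
  W → negative
Point 2:
  Latitude: degrees = first 2 digits = 84, minutes = 55.281; 84 + 55.281/60 = 84.921350
  N ⇒ keep positive
  λ: split at 3 digits → 058° and 26.2157′; 58 + 26.2157/60 = 58.436928
  E ⇒ keep positive
Point 3:
  Lat: split at 2 digits → 36° and 18.63903′; 36 + 18.63903/60 = 36.310651
  N → positive
  Lon: split at 3 digits → 149° and 44.7568′; 149 + 44.7568/60 = 149.745947
  hemisphere W, so the sign is −
Point 4:
  Latitude: split at 2 digits → 39° and 51.8353′; 39 + 51.8353/60 = 39.863922
  N ⇒ keep positive
  λ: degrees = first 3 digits = 5, minutes = 19.2094; 5 + 19.2094/60 = 5.320157
  E → positive
Point 5:
  φ: degrees = first 2 digits = 26, minutes = 40.422; 26 + 40.422/60 = 26.673700
  hemisphere S, so the sign is −
  Lon: degrees = first 3 digits = 178, minutes = 42.3213; 178 + 42.3213/60 = 178.705355
  W → negative

1. 23.81093, -16.32472
2. 84.92135, 58.43693
3. 36.31065, -149.74595
4. 39.86392, 5.32016
5. -26.67370, -178.70536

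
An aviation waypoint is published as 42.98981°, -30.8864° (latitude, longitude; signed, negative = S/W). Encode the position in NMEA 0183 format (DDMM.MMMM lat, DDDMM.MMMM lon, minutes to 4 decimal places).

4259.3886,N / 03053.1840,W

φ: minutes = (42.989810 − 42) × 60 = 59.388600
Longitude is negative → W; |value| = 30.886400
λ: 30° + 0.886400 × 60 = 30° 53.184000′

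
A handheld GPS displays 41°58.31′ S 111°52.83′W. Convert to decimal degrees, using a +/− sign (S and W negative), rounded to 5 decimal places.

-41.97183, -111.88050

φ: 41 + 58.31/60 = 41.971833
S → negative
Longitude: 111 + 52.83/60 = 111.880500
W ⇒ negate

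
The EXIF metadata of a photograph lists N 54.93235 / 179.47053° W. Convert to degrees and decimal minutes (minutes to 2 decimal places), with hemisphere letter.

54° 55.94′ N, 179° 28.23′ W

Latitude: minutes = (54.932350 − 54) × 60 = 55.9410
Longitude: minutes = (179.470530 − 179) × 60 = 28.2318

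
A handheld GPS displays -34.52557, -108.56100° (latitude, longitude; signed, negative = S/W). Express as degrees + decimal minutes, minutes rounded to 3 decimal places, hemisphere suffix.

Latitude is negative → S; |value| = 34.525570
Lat: fractional part 0.525570 → 31.53420 minutes
Longitude is negative → W; |value| = 108.561000
Lon: fractional part 0.561000 → 33.66000 minutes

34° 31.534′ S, 108° 33.660′ W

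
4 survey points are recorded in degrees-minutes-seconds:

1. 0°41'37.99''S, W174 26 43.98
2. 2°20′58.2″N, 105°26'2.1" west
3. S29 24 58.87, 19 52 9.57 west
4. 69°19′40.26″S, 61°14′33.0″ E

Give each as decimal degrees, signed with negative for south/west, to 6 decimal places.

Point 1:
  Lat: 41′ + 37.99″ = 41.63317′; 0 + 41.63317/60 = 0.6938861
  S → negative
  Lon: 174 + 26/60 + 43.98/3600 = 174.4455500
  W → negative
Point 2:
  φ: 2 + 20/60 + 58.2/3600 = 2.3495000
  N ⇒ keep positive
  λ: 26′ + 2.1″ = 26.03500′; 105 + 26.03500/60 = 105.4339167
  hemisphere W, so the sign is −
Point 3:
  Latitude: 24′ + 58.87″ = 24.98117′; 29 + 24.98117/60 = 29.4163528
  S → negative
  Lon: 52′ + 9.57″ = 52.15950′; 19 + 52.15950/60 = 19.8693250
  W → negative
Point 4:
  Lat: 69° + 19/60 + 40.26/3600 = 69 + 0.316667 + 0.011183 = 69.3278500
  hemisphere S, so the sign is −
  Longitude: 61 + 14/60 + 33/3600 = 61.2425000
  E → positive

1. -0.693886, -174.445550
2. 2.349500, -105.433917
3. -29.416353, -19.869325
4. -69.327850, 61.242500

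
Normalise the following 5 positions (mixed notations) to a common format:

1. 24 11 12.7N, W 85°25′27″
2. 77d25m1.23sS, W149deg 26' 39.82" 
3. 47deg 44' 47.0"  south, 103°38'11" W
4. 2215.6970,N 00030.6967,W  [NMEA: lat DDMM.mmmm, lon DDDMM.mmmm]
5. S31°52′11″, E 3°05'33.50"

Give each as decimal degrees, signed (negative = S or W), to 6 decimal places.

1. 24.186861, -85.424167
2. -77.417008, -149.444394
3. -47.746389, -103.636389
4. 22.261617, -0.511612
5. -31.869722, 3.092639

Point 1:
  Lat: 24 + 11/60 + 12.7/3600 = 24.1868611
  N ⇒ keep positive
  Longitude: 85° + 25/60 + 27/3600 = 85 + 0.416667 + 0.007500 = 85.4241667
  W → negative
Point 2:
  Latitude: 77 + 25/60 + 1.23/3600 = 77.4170083
  S → negative
  Longitude: 149° + 26/60 + 39.82/3600 = 149 + 0.433333 + 0.011061 = 149.4443944
  W → negative
Point 3:
  φ: 44′ + 47″ = 44.78333′; 47 + 44.78333/60 = 47.7463889
  S ⇒ negate
  λ: 103 + 38/60 + 11/3600 = 103.6363889
  W ⇒ negate
Point 4:
  Latitude: split at 2 digits → 22° and 15.697′; 22 + 15.697/60 = 22.2616167
  N → positive
  Lon: degrees = first 3 digits = 0, minutes = 30.6967; 0 + 30.6967/60 = 0.5116117
  hemisphere W, so the sign is −
Point 5:
  Latitude: 31 + 52/60 + 11/3600 = 31.8697222
  S → negative
  λ: 5′ + 33.5″ = 5.55833′; 3 + 5.55833/60 = 3.0926389
  E → positive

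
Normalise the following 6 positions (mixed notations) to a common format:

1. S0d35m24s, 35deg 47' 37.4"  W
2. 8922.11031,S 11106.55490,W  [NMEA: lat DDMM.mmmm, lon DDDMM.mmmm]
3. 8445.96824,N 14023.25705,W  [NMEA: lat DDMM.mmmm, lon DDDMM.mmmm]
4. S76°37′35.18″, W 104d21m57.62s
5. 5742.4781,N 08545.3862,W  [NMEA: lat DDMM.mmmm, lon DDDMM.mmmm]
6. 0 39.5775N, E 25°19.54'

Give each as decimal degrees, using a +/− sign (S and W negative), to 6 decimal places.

1. -0.590000, -35.793722
2. -89.368505, -111.109248
3. 84.766137, -140.387618
4. -76.626439, -104.366006
5. 57.707968, -85.756437
6. 0.659625, 25.325667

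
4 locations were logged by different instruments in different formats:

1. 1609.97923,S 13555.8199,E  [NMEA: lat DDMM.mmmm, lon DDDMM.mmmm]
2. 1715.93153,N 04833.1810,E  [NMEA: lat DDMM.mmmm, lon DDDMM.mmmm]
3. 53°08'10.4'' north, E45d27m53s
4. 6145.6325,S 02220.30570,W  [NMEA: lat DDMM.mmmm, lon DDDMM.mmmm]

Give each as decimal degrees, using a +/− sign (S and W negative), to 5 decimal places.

1. -16.16632, 135.93033
2. 17.26553, 48.55302
3. 53.13622, 45.46472
4. -61.76054, -22.33843

Point 1:
  Lat: split at 2 digits → 16° and 9.97923′; 16 + 9.97923/60 = 16.166321
  hemisphere S, so the sign is −
  λ: degrees = first 3 digits = 135, minutes = 55.8199; 135 + 55.8199/60 = 135.930332
  E ⇒ keep positive
Point 2:
  φ: split at 2 digits → 17° and 15.93153′; 17 + 15.93153/60 = 17.265526
  N → positive
  λ: split at 3 digits → 048° and 33.181′; 48 + 33.181/60 = 48.553017
  E ⇒ keep positive
Point 3:
  Latitude: 53° + 8/60 + 10.4/3600 = 53 + 0.133333 + 0.002889 = 53.136222
  N ⇒ keep positive
  λ: 45° + 27/60 + 53/3600 = 45 + 0.450000 + 0.014722 = 45.464722
  E → positive
Point 4:
  Latitude: degrees = first 2 digits = 61, minutes = 45.6325; 61 + 45.6325/60 = 61.760542
  hemisphere S, so the sign is −
  Longitude: degrees = first 3 digits = 22, minutes = 20.3057; 22 + 20.3057/60 = 22.338428
  hemisphere W, so the sign is −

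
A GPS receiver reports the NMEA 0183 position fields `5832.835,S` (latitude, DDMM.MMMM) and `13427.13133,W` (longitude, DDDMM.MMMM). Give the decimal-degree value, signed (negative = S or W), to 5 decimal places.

Latitude: split at 2 digits → 58° and 32.835′; 58 + 32.835/60 = 58.547250
S ⇒ negate
λ: degrees = first 3 digits = 134, minutes = 27.13133; 134 + 27.13133/60 = 134.452189
W ⇒ negate

-58.54725, -134.45219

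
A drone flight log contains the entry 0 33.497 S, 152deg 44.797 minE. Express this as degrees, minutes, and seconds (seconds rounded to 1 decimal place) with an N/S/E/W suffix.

0°33′29.8″ S, 152°44′47.8″ E

Latitude: fractional minutes 0.49700 × 60 = 29.820″
Longitude: fractional minutes 0.79700 × 60 = 47.820″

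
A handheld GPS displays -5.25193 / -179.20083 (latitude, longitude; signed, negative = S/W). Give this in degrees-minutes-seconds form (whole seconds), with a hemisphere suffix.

Latitude is negative → S; |value| = 5.251930
Lat: 0.251930° → 15.11580′; 0.11580 × 60 = 6.95″
Longitude is negative → W; |value| = 179.200830
Lon: whole degrees 179; 12.04980′ → 12′ and 2.99″

5°15′7″ S, 179°12′3″ W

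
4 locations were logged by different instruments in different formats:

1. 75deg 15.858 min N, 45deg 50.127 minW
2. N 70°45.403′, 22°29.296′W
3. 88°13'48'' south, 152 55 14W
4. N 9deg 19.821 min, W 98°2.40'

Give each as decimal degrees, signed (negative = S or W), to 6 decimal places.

Point 1:
  Lat: 75 + 15.858/60 = 75.2643000
  N → positive
  λ: 45 + 50.127/60 = 45.8354500
  W → negative
Point 2:
  Latitude: 45.403′ = 0.756717°; total 70.7567167
  N → positive
  Longitude: 22 + 29.296/60 = 22.4882667
  hemisphere W, so the sign is −
Point 3:
  Lat: 13′ + 48″ = 13.80000′; 88 + 13.80000/60 = 88.2300000
  S ⇒ negate
  Lon: 152 + 55/60 + 14/3600 = 152.9205556
  W ⇒ negate
Point 4:
  Latitude: 9 + 19.821/60 = 9.3303500
  N ⇒ keep positive
  Longitude: 2.4′ = 0.040000°; total 98.0400000
  hemisphere W, so the sign is −

1. 75.264300, -45.835450
2. 70.756717, -22.488267
3. -88.230000, -152.920556
4. 9.330350, -98.040000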